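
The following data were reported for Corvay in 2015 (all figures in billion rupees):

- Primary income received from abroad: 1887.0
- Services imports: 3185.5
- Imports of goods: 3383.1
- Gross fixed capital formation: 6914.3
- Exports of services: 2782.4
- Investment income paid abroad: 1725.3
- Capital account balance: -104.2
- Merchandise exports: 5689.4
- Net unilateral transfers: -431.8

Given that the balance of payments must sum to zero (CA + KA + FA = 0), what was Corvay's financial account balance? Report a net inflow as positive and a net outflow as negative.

-1528.9

Goods balance = 5689.4 - 3383.1 = 2306.3
Services balance = 2782.4 - 3185.5 = -403.1
Trade balance (goods + services) = 2306.3 + (-403.1) = 1903.2
Net primary income = 1887.0 - 1725.3 = 161.7
Net secondary income = -431.8
Current account = 1903.2 + 161.7 + (-431.8) = 1633.1
Financial account = -(1633.1 + (-104.2)) = -1528.9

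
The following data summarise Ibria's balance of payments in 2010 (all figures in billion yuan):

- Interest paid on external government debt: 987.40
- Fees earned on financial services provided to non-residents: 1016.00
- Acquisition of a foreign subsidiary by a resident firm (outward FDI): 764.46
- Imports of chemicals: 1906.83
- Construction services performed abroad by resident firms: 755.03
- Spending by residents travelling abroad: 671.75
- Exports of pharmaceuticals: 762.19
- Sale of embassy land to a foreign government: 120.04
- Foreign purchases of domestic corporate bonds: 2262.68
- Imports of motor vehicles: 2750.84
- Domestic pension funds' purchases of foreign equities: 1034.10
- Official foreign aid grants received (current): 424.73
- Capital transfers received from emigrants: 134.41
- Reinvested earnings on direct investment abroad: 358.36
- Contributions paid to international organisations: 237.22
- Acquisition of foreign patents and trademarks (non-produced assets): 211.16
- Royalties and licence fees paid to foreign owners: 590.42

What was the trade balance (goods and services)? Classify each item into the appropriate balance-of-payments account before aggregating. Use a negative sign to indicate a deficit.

Goods: -2750.84 + 762.19 - 1906.83 = -3895.48
Services: -671.75 + 755.03 + 1016.00 - 590.42 = 508.86
Trade balance = -3895.48 + 508.86 = -3386.62
(Excluded from the trade balance — primary income: interest paid on external government debt 987.40, reinvested earnings on direct investment abroad 358.36; financial account: acquisition of a foreign subsidiary by a resident firm (outward FDI) 764.46, foreign purchases of domestic corporate bonds 2262.68, domestic pension funds' purchases of foreign equities 1034.10; capital account: sale of embassy land to a foreign government 120.04, capital transfers received from emigrants 134.41, acquisition of foreign patents and trademarks (non-produced assets) 211.16; secondary income: official foreign aid grants received (current) 424.73, contributions paid to international organisations 237.22.)

-3386.62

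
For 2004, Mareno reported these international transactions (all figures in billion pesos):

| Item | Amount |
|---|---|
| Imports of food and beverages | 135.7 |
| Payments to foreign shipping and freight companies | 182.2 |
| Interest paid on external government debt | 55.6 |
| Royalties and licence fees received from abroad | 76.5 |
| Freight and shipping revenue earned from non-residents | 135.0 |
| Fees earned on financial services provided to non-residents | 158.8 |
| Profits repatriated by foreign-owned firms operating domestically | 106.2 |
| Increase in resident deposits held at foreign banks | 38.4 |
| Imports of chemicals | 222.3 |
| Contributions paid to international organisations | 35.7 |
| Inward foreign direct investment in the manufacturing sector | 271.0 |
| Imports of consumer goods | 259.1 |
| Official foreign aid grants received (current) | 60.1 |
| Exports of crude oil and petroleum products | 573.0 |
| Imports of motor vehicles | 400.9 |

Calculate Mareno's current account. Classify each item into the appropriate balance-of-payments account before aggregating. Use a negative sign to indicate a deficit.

-394.3

Goods: -135.7 + 573.0 - 400.9 - 222.3 - 259.1 = -445.0
Services: 135.0 + 158.8 + 76.5 - 182.2 = 188.1
Primary income: -55.6 - 106.2 = -161.8
Secondary income: -35.7 + 60.1 = 24.4
Current account = (-445.0) + 188.1 + (-161.8) + 24.4 = -394.3
(Excluded from the current account — financial account: increase in resident deposits held at foreign banks 38.4, inward foreign direct investment in the manufacturing sector 271.0.)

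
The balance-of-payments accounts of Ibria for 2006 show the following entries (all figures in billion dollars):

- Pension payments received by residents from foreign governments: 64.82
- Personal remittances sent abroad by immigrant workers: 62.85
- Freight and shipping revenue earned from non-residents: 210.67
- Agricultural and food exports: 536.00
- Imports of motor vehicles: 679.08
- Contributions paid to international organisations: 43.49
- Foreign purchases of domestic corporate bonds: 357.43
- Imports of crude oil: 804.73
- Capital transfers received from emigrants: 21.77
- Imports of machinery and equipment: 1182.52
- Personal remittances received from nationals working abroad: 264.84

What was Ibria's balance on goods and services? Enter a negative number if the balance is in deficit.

Goods: -679.08 - 804.73 - 1182.52 + 536.00 = -2130.33
Services: 210.67
Trade balance = -2130.33 + 210.67 = -1919.66
(Excluded from the trade balance — secondary income: pension payments received by residents from foreign governments 64.82, personal remittances sent abroad by immigrant workers 62.85, contributions paid to international organisations 43.49, personal remittances received from nationals working abroad 264.84; financial account: foreign purchases of domestic corporate bonds 357.43; capital account: capital transfers received from emigrants 21.77.)

-1919.66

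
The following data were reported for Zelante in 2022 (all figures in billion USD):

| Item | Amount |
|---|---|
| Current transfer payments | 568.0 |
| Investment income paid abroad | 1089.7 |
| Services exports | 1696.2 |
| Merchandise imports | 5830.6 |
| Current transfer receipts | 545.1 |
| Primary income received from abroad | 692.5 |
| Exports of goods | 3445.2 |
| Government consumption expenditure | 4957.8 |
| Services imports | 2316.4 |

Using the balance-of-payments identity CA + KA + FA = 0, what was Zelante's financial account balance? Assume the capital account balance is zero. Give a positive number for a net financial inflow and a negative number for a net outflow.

3425.7

Goods balance = 3445.2 - 5830.6 = -2385.4
Services balance = 1696.2 - 2316.4 = -620.2
Trade balance (goods + services) = -2385.4 + (-620.2) = -3005.6
Net primary income = 692.5 - 1089.7 = -397.2
Net secondary income = 545.1 - 568.0 = -22.9
Current account = -3005.6 + (-397.2) + (-22.9) = -3425.7
Financial account = -(-3425.7) = 3425.7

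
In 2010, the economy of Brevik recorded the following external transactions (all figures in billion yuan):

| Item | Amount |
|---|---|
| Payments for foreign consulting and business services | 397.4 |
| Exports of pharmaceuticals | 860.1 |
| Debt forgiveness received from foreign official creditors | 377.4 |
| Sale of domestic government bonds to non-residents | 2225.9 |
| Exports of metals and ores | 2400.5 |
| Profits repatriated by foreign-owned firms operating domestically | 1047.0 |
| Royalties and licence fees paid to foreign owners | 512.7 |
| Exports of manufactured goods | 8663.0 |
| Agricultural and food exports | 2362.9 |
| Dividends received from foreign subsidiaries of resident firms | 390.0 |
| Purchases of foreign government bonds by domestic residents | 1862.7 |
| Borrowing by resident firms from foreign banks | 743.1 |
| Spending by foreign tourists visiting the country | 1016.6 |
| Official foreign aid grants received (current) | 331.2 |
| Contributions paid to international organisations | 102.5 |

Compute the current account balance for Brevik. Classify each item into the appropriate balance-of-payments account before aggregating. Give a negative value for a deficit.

Goods: 2362.9 + 860.1 + 2400.5 + 8663.0 = 14286.5
Services: 1016.6 - 512.7 - 397.4 = 106.5
Primary income: -1047.0 + 390.0 = -657.0
Secondary income: 331.2 - 102.5 = 228.7
Current account = 14286.5 + 106.5 + (-657.0) + 228.7 = 13964.7
(Excluded from the current account — capital account: debt forgiveness received from foreign official creditors 377.4; financial account: sale of domestic government bonds to non-residents 2225.9, purchases of foreign government bonds by domestic residents 1862.7, borrowing by resident firms from foreign banks 743.1.)

13964.7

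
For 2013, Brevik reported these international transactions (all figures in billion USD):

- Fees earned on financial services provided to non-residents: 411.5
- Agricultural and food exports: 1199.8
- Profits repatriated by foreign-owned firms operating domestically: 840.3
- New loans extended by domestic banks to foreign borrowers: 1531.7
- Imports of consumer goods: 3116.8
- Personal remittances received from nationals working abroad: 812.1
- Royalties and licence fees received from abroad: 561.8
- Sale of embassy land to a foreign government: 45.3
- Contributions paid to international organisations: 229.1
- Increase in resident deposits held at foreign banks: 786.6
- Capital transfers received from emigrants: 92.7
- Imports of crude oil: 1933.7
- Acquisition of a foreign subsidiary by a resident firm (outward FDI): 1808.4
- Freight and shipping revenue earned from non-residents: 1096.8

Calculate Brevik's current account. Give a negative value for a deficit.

Goods: -3116.8 - 1933.7 + 1199.8 = -3850.7
Services: 411.5 + 1096.8 + 561.8 = 2070.1
Primary income: -840.3
Secondary income: -229.1 + 812.1 = 583.0
Current account = (-3850.7) + 2070.1 + (-840.3) + 583.0 = -2037.9
(Excluded from the current account — financial account: new loans extended by domestic banks to foreign borrowers 1531.7, increase in resident deposits held at foreign banks 786.6, acquisition of a foreign subsidiary by a resident firm (outward FDI) 1808.4; capital account: sale of embassy land to a foreign government 45.3, capital transfers received from emigrants 92.7.)

-2037.9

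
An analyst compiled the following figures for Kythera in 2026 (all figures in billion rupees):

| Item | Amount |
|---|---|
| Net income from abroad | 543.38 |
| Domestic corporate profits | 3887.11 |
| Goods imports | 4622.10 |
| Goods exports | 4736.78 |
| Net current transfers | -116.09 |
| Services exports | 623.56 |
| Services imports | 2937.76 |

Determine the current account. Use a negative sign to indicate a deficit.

-1772.23

Goods balance = 4736.78 - 4622.10 = 114.68
Services balance = 623.56 - 2937.76 = -2314.20
Trade balance (goods + services) = 114.68 + (-2314.20) = -2199.52
Net primary income = 543.38
Net secondary income = -116.09
Current account = -2199.52 + 543.38 + (-116.09) = -1772.23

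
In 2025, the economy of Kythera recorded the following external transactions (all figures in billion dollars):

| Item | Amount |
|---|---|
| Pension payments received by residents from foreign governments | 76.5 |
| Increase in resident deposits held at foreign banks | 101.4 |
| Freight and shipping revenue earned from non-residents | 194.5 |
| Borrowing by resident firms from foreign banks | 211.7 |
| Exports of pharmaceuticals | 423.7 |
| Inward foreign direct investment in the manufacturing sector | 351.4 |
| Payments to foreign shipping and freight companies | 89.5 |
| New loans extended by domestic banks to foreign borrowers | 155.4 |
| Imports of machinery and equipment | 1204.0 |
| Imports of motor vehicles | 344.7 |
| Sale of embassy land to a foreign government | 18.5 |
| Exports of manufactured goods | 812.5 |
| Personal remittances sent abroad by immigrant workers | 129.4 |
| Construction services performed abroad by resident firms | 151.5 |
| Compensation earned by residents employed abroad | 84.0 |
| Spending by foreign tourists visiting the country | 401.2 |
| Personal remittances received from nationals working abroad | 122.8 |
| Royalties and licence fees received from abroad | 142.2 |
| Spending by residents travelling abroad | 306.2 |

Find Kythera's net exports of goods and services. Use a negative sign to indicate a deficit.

Goods: 812.5 - 344.7 + 423.7 - 1204.0 = -312.5
Services: -89.5 + 142.2 + 194.5 - 306.2 + 151.5 + 401.2 = 493.7
Trade balance = -312.5 + 493.7 = 181.2
(Excluded from the trade balance — secondary income: pension payments received by residents from foreign governments 76.5, personal remittances sent abroad by immigrant workers 129.4, personal remittances received from nationals working abroad 122.8; financial account: increase in resident deposits held at foreign banks 101.4, borrowing by resident firms from foreign banks 211.7, inward foreign direct investment in the manufacturing sector 351.4, new loans extended by domestic banks to foreign borrowers 155.4; capital account: sale of embassy land to a foreign government 18.5; primary income: compensation earned by residents employed abroad 84.0.)

181.2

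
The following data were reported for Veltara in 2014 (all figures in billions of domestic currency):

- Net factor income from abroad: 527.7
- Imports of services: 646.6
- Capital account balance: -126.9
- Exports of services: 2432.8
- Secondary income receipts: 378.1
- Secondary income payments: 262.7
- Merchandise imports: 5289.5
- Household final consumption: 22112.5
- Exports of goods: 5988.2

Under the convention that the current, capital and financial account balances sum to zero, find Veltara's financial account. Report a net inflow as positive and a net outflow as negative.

Goods balance = 5988.2 - 5289.5 = 698.7
Services balance = 2432.8 - 646.6 = 1786.2
Trade balance (goods + services) = 698.7 + 1786.2 = 2484.9
Net primary income = 527.7
Net secondary income = 378.1 - 262.7 = 115.4
Current account = 2484.9 + 527.7 + 115.4 = 3128.0
Financial account = -(3128.0 + (-126.9)) = -3001.1

-3001.1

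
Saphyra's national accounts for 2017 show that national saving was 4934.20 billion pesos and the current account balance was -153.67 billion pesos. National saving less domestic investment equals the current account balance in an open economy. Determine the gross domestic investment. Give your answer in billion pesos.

I = S - CA = 4934.20 - (-153.67) = 5087.87

5087.87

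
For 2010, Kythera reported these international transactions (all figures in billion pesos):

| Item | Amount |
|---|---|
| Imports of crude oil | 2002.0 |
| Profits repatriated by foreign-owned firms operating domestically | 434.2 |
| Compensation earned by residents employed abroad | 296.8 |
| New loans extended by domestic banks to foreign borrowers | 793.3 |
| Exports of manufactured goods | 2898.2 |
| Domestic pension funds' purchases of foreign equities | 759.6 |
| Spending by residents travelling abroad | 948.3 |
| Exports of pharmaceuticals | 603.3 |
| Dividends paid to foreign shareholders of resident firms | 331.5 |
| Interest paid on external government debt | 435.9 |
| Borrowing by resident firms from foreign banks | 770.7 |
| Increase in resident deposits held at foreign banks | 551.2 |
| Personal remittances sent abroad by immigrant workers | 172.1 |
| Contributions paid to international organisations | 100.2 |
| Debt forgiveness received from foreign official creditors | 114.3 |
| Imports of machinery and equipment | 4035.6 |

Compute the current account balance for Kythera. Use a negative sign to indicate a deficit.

Goods: 2898.2 - 2002.0 - 4035.6 + 603.3 = -2536.1
Services: -948.3
Primary income: -435.9 - 434.2 - 331.5 + 296.8 = -904.8
Secondary income: -172.1 - 100.2 = -272.3
Current account = (-2536.1) + (-948.3) + (-904.8) + (-272.3) = -4661.5
(Excluded from the current account — financial account: new loans extended by domestic banks to foreign borrowers 793.3, domestic pension funds' purchases of foreign equities 759.6, borrowing by resident firms from foreign banks 770.7, increase in resident deposits held at foreign banks 551.2; capital account: debt forgiveness received from foreign official creditors 114.3.)

-4661.5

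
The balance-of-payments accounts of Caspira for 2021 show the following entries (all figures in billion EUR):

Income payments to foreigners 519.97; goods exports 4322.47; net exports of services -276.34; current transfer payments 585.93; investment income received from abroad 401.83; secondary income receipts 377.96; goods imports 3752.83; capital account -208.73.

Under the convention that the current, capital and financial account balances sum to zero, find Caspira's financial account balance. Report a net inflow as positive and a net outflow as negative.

241.54

Goods balance = 4322.47 - 3752.83 = 569.64
Services balance = -276.34
Trade balance (goods + services) = 569.64 + (-276.34) = 293.30
Net primary income = 401.83 - 519.97 = -118.14
Net secondary income = 377.96 - 585.93 = -207.97
Current account = 293.30 + (-118.14) + (-207.97) = -32.81
Financial account = -(-32.81 + (-208.73)) = 241.54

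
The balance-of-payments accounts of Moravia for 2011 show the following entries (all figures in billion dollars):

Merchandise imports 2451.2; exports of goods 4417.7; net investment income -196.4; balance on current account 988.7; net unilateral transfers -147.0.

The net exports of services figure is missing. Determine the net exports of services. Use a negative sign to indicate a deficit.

Current account = goods balance + services balance + net primary income + net secondary income
Sum of the known components = 1623.1
Net exports of services = CA - (known components) = 988.7 - 1623.1 = -634.4

-634.4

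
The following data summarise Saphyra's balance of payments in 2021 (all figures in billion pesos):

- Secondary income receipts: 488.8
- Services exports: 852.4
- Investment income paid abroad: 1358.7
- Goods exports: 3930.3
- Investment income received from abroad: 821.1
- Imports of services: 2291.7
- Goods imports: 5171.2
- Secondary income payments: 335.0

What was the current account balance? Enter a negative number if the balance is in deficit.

-3064.0

Goods balance = 3930.3 - 5171.2 = -1240.9
Services balance = 852.4 - 2291.7 = -1439.3
Trade balance (goods + services) = -1240.9 + (-1439.3) = -2680.2
Net primary income = 821.1 - 1358.7 = -537.6
Net secondary income = 488.8 - 335.0 = 153.8
Current account = -2680.2 + (-537.6) + 153.8 = -3064.0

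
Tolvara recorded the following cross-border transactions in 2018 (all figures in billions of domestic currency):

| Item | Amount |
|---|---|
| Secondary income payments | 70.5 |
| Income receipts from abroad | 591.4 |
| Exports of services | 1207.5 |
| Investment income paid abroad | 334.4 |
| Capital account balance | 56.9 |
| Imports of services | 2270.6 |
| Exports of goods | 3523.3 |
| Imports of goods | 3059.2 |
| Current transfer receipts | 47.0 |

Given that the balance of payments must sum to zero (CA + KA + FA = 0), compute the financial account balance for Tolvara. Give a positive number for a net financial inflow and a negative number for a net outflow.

Goods balance = 3523.3 - 3059.2 = 464.1
Services balance = 1207.5 - 2270.6 = -1063.1
Trade balance (goods + services) = 464.1 + (-1063.1) = -599.0
Net primary income = 591.4 - 334.4 = 257.0
Net secondary income = 47.0 - 70.5 = -23.5
Current account = -599.0 + 257.0 + (-23.5) = -365.5
Financial account = -(-365.5 + 56.9) = 308.6

308.6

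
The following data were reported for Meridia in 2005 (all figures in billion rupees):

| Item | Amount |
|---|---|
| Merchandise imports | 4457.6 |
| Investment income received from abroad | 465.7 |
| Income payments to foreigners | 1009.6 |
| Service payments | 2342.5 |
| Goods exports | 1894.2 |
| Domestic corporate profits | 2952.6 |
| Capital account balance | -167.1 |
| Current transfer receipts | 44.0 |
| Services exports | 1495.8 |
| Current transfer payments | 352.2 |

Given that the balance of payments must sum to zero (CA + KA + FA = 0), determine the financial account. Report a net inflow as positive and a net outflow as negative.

4429.3

Goods balance = 1894.2 - 4457.6 = -2563.4
Services balance = 1495.8 - 2342.5 = -846.7
Trade balance (goods + services) = -2563.4 + (-846.7) = -3410.1
Net primary income = 465.7 - 1009.6 = -543.9
Net secondary income = 44.0 - 352.2 = -308.2
Current account = -3410.1 + (-543.9) + (-308.2) = -4262.2
Financial account = -(-4262.2 + (-167.1)) = 4429.3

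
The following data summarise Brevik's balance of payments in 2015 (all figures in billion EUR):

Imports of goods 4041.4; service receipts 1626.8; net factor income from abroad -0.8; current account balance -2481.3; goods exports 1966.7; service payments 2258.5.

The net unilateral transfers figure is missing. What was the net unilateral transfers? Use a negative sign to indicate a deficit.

225.9

Current account = goods balance + services balance + net primary income + net secondary income
Sum of the known components = -2707.2
Net unilateral transfers = CA - (known components) = -2481.3 - (-2707.2) = 225.9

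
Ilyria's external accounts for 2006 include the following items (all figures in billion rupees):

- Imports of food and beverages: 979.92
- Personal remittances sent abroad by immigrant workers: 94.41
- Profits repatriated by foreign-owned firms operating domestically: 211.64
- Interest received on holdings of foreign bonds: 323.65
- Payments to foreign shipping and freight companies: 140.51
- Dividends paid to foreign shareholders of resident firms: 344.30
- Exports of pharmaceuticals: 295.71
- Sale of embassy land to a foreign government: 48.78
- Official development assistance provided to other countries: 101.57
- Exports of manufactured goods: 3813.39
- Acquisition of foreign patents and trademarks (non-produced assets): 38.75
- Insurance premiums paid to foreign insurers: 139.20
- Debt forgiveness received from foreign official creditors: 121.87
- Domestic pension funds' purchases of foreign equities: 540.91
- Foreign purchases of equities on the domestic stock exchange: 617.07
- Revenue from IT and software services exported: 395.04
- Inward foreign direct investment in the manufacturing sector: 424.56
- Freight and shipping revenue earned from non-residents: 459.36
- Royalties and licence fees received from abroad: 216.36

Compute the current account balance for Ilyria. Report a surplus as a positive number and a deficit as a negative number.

Goods: 295.71 - 979.92 + 3813.39 = 3129.18
Services: 395.04 - 139.20 - 140.51 + 216.36 + 459.36 = 791.05
Primary income: 323.65 - 344.30 - 211.64 = -232.29
Secondary income: -101.57 - 94.41 = -195.98
Current account = 3129.18 + 791.05 + (-232.29) + (-195.98) = 3491.96
(Excluded from the current account — capital account: sale of embassy land to a foreign government 48.78, acquisition of foreign patents and trademarks (non-produced assets) 38.75, debt forgiveness received from foreign official creditors 121.87; financial account: domestic pension funds' purchases of foreign equities 540.91, foreign purchases of equities on the domestic stock exchange 617.07, inward foreign direct investment in the manufacturing sector 424.56.)

3491.96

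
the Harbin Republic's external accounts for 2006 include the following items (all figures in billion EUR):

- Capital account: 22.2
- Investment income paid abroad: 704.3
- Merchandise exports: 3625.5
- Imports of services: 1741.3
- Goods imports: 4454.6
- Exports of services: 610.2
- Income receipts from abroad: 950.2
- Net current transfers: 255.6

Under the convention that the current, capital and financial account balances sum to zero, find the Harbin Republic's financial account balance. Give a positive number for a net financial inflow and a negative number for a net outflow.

Goods balance = 3625.5 - 4454.6 = -829.1
Services balance = 610.2 - 1741.3 = -1131.1
Trade balance (goods + services) = -829.1 + (-1131.1) = -1960.2
Net primary income = 950.2 - 704.3 = 245.9
Net secondary income = 255.6
Current account = -1960.2 + 245.9 + 255.6 = -1458.7
Financial account = -(-1458.7 + 22.2) = 1436.5

1436.5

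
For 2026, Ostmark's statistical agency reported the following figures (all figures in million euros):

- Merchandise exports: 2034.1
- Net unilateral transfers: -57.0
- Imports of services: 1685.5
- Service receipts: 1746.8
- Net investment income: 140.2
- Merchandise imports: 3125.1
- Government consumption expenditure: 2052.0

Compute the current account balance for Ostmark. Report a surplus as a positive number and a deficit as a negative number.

-946.5

Goods balance = 2034.1 - 3125.1 = -1091.0
Services balance = 1746.8 - 1685.5 = 61.3
Trade balance (goods + services) = -1091.0 + 61.3 = -1029.7
Net primary income = 140.2
Net secondary income = -57.0
Current account = -1029.7 + 140.2 + (-57.0) = -946.5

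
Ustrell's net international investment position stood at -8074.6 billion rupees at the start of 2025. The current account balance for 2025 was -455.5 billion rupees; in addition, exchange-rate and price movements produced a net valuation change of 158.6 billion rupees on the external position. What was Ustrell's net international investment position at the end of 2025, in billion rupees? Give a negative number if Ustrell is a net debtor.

Change in NIIP = current account + net valuation change = -455.5 + 158.6 = -296.9
End-of-year NIIP = -8074.6 + (-296.9) = -8371.5

-8371.5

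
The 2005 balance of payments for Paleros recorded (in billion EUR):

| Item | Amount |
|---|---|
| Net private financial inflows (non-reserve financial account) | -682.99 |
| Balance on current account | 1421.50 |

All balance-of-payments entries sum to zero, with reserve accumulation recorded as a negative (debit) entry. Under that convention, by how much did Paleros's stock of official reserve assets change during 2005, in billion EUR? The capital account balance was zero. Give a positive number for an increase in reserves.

Official reserve transactions balance = -(1421.50 + (-682.99)) = -738.51
An accumulation of reserves is recorded as a debit (negative entry), so the change in the stock of reserves is the negative of that balance.
Change in official reserves = -(-738.51) = 738.51

738.51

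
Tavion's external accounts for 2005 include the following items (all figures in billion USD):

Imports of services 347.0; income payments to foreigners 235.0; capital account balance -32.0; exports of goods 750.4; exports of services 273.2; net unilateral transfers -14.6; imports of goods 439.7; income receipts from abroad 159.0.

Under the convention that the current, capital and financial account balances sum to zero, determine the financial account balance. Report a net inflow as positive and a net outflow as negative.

Goods balance = 750.4 - 439.7 = 310.7
Services balance = 273.2 - 347.0 = -73.8
Trade balance (goods + services) = 310.7 + (-73.8) = 236.9
Net primary income = 159.0 - 235.0 = -76.0
Net secondary income = -14.6
Current account = 236.9 + (-76.0) + (-14.6) = 146.3
Financial account = -(146.3 + (-32.0)) = -114.3

-114.3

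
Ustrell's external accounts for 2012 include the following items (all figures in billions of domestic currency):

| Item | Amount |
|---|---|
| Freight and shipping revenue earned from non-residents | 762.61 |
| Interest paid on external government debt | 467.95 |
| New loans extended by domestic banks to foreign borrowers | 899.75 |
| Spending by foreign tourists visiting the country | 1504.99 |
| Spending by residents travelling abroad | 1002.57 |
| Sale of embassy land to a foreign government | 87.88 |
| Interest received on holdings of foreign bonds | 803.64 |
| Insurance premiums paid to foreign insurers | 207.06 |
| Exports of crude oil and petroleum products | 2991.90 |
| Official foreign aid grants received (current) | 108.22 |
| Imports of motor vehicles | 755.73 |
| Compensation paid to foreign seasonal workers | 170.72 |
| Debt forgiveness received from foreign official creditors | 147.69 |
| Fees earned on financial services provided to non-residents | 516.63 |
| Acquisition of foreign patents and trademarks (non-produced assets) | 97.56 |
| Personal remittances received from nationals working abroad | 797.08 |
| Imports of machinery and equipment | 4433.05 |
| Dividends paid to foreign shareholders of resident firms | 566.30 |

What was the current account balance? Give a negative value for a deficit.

-118.31

Goods: 2991.90 - 755.73 - 4433.05 = -2196.88
Services: -1002.57 + 762.61 + 1504.99 - 207.06 + 516.63 = 1574.60
Primary income: -566.30 - 467.95 - 170.72 + 803.64 = -401.33
Secondary income: 108.22 + 797.08 = 905.30
Current account = (-2196.88) + 1574.60 + (-401.33) + 905.30 = -118.31
(Excluded from the current account — financial account: new loans extended by domestic banks to foreign borrowers 899.75; capital account: sale of embassy land to a foreign government 87.88, debt forgiveness received from foreign official creditors 147.69, acquisition of foreign patents and trademarks (non-produced assets) 97.56.)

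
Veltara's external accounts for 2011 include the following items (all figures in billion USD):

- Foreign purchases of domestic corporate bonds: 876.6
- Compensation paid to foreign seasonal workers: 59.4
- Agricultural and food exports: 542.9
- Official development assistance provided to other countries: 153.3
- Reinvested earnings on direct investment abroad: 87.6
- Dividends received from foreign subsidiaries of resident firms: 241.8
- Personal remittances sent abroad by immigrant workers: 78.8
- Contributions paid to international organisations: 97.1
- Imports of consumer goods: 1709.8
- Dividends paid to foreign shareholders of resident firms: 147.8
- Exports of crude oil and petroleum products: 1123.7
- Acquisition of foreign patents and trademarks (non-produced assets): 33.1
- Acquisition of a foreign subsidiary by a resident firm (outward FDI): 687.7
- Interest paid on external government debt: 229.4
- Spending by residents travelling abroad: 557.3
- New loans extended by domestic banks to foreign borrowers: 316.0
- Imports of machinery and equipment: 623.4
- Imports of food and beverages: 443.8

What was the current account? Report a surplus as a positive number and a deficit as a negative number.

Goods: -623.4 - 443.8 + 542.9 - 1709.8 + 1123.7 = -1110.4
Services: -557.3
Primary income: 241.8 - 147.8 + 87.6 - 59.4 - 229.4 = -107.2
Secondary income: -78.8 - 97.1 - 153.3 = -329.2
Current account = (-1110.4) + (-557.3) + (-107.2) + (-329.2) = -2104.1
(Excluded from the current account — financial account: foreign purchases of domestic corporate bonds 876.6, acquisition of a foreign subsidiary by a resident firm (outward FDI) 687.7, new loans extended by domestic banks to foreign borrowers 316.0; capital account: acquisition of foreign patents and trademarks (non-produced assets) 33.1.)

-2104.1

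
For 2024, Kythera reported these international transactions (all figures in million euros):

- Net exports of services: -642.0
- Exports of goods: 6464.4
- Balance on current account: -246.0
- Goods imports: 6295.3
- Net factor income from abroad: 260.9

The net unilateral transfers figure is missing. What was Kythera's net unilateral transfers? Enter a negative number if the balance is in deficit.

-34.0

Current account = goods balance + services balance + net primary income + net secondary income
Sum of the known components = -212.0
Net unilateral transfers = CA - (known components) = -246.0 - (-212.0) = -34.0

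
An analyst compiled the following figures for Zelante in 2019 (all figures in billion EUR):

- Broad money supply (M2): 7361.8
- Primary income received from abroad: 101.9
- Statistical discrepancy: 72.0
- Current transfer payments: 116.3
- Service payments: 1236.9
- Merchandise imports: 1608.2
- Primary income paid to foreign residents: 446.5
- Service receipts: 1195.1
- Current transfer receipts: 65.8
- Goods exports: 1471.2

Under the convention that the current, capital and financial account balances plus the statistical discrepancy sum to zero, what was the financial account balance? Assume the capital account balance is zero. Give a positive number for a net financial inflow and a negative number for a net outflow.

Goods balance = 1471.2 - 1608.2 = -137.0
Services balance = 1195.1 - 1236.9 = -41.8
Trade balance (goods + services) = -137.0 + (-41.8) = -178.8
Net primary income = 101.9 - 446.5 = -344.6
Net secondary income = 65.8 - 116.3 = -50.5
Current account = -178.8 + (-344.6) + (-50.5) = -573.9
Financial account = -(-573.9 + 72.0) = 501.9

501.9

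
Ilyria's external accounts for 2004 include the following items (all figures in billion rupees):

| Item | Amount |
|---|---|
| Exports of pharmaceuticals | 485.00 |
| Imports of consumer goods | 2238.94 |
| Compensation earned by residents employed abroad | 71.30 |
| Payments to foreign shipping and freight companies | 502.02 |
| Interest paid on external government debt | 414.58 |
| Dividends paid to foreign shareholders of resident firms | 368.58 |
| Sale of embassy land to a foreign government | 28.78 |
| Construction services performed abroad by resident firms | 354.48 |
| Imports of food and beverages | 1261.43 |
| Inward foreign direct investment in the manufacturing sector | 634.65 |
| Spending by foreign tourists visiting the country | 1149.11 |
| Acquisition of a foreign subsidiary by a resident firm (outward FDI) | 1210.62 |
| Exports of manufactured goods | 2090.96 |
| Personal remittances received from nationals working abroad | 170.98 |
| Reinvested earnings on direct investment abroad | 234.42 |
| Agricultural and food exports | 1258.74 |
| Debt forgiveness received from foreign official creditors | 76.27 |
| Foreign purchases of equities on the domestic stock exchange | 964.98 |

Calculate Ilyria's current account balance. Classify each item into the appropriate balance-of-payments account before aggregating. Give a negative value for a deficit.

Goods: -2238.94 + 1258.74 + 485.00 + 2090.96 - 1261.43 = 334.33
Services: -502.02 + 1149.11 + 354.48 = 1001.57
Primary income: -414.58 + 234.42 + 71.30 - 368.58 = -477.44
Secondary income: 170.98
Current account = 334.33 + 1001.57 + (-477.44) + 170.98 = 1029.44
(Excluded from the current account — capital account: sale of embassy land to a foreign government 28.78, debt forgiveness received from foreign official creditors 76.27; financial account: inward foreign direct investment in the manufacturing sector 634.65, acquisition of a foreign subsidiary by a resident firm (outward FDI) 1210.62, foreign purchases of equities on the domestic stock exchange 964.98.)

1029.44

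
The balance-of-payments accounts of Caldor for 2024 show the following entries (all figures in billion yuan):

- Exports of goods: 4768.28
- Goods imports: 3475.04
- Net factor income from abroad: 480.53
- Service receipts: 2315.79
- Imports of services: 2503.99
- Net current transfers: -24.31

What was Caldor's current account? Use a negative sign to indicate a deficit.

1561.26

Goods balance = 4768.28 - 3475.04 = 1293.24
Services balance = 2315.79 - 2503.99 = -188.20
Trade balance (goods + services) = 1293.24 + (-188.20) = 1105.04
Net primary income = 480.53
Net secondary income = -24.31
Current account = 1105.04 + 480.53 + (-24.31) = 1561.26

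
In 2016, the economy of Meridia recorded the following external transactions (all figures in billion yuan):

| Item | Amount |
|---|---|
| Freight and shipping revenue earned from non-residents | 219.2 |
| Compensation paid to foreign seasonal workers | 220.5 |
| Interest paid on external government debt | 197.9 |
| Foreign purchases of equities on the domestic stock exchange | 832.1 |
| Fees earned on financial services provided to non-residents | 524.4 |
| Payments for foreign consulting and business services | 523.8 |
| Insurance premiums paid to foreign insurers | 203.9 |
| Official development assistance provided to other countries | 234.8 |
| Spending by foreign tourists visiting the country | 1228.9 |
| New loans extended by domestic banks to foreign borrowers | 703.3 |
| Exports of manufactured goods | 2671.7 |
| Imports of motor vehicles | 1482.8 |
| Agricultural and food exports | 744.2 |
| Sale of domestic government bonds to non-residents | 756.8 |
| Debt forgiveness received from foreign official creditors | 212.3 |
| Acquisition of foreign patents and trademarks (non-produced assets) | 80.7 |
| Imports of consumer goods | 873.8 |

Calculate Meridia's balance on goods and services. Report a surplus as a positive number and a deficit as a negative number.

2304.1

Goods: -1482.8 + 2671.7 - 873.8 + 744.2 = 1059.3
Services: -523.8 + 219.2 - 203.9 + 1228.9 + 524.4 = 1244.8
Trade balance = 1059.3 + 1244.8 = 2304.1
(Excluded from the trade balance — primary income: compensation paid to foreign seasonal workers 220.5, interest paid on external government debt 197.9; financial account: foreign purchases of equities on the domestic stock exchange 832.1, new loans extended by domestic banks to foreign borrowers 703.3, sale of domestic government bonds to non-residents 756.8; secondary income: official development assistance provided to other countries 234.8; capital account: debt forgiveness received from foreign official creditors 212.3, acquisition of foreign patents and trademarks (non-produced assets) 80.7.)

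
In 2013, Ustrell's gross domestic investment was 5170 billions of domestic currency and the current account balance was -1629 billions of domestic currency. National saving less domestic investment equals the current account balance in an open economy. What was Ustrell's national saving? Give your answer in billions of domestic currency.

3541

S - I = CA (net lending to the rest of the world).
S = I + CA = 5170 + (-1629) = 3541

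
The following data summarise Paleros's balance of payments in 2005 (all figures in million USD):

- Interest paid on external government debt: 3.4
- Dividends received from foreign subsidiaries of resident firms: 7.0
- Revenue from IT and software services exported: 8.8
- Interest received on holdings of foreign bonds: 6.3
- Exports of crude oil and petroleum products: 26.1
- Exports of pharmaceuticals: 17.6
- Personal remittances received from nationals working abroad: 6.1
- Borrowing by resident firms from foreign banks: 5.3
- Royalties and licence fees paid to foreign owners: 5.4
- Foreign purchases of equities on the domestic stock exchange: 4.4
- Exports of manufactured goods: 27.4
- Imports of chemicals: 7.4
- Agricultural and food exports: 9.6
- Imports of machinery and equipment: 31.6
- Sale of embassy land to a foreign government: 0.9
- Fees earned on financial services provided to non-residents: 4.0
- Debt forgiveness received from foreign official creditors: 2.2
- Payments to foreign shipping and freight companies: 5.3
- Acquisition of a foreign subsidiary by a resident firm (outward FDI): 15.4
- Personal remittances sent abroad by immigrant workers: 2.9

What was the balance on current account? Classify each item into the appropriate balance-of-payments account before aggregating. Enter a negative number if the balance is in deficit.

56.9

Goods: -31.6 + 17.6 + 27.4 + 26.1 - 7.4 + 9.6 = 41.7
Services: 8.8 - 5.4 - 5.3 + 4.0 = 2.1
Primary income: 7.0 + 6.3 - 3.4 = 9.9
Secondary income: 6.1 - 2.9 = 3.2
Current account = 41.7 + 2.1 + 9.9 + 3.2 = 56.9
(Excluded from the current account — financial account: borrowing by resident firms from foreign banks 5.3, foreign purchases of equities on the domestic stock exchange 4.4, acquisition of a foreign subsidiary by a resident firm (outward FDI) 15.4; capital account: sale of embassy land to a foreign government 0.9, debt forgiveness received from foreign official creditors 2.2.)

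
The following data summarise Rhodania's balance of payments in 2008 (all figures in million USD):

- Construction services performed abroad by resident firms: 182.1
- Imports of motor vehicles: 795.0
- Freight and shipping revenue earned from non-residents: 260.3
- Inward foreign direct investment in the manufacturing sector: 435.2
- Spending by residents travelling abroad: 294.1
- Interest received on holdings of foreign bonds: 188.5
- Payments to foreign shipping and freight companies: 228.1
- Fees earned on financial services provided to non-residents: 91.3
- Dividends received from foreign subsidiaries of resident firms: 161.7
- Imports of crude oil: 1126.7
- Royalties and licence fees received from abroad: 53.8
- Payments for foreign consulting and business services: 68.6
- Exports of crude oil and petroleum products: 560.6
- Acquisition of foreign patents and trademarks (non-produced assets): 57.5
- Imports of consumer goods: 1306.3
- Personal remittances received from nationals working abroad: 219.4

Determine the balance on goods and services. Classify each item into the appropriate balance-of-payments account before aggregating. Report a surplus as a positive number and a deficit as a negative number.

-2670.7

Goods: -1306.3 - 1126.7 + 560.6 - 795.0 = -2667.4
Services: 182.1 - 68.6 - 228.1 + 53.8 + 91.3 + 260.3 - 294.1 = -3.3
Trade balance = -2667.4 + (-3.3) = -2670.7
(Excluded from the trade balance — financial account: inward foreign direct investment in the manufacturing sector 435.2; primary income: interest received on holdings of foreign bonds 188.5, dividends received from foreign subsidiaries of resident firms 161.7; capital account: acquisition of foreign patents and trademarks (non-produced assets) 57.5; secondary income: personal remittances received from nationals working abroad 219.4.)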